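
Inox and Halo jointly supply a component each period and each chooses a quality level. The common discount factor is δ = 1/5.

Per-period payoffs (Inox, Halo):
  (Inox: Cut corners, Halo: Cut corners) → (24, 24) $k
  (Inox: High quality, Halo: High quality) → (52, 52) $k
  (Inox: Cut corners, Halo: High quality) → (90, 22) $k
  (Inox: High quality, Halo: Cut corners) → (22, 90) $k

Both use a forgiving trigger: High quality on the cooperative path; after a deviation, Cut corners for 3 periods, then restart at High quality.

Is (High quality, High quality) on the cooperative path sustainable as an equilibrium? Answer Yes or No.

No

Comparing payoff streams over the 4 periods until play realigns: cooperate → 52(1+δ+…+δ^3); deviate → 90 + 24(δ+…+δ^3).
Cooperation is sustained iff (52−24)(δ+…+δ^3) ≥ 90−52.
δ+…+δ^3 = 1/5·(1−(1/5)^3)/(1−1/5) = 0.2480, and (90−52)/(52−24) = 1.3571.
0.2480 < 1.3571, so cooperation is not sustainable.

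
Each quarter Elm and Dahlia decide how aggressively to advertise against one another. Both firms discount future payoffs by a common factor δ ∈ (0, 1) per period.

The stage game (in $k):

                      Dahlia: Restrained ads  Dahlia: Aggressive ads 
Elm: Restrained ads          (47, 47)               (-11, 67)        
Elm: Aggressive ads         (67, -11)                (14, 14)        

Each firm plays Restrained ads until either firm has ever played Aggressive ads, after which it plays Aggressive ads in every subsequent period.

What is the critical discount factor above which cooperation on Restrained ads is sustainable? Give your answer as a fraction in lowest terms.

47/(1−δ) ≥ 67 + 14δ/(1−δ)
47 ≥ 67 − 53δ
δ ≥ 20/53.

20/53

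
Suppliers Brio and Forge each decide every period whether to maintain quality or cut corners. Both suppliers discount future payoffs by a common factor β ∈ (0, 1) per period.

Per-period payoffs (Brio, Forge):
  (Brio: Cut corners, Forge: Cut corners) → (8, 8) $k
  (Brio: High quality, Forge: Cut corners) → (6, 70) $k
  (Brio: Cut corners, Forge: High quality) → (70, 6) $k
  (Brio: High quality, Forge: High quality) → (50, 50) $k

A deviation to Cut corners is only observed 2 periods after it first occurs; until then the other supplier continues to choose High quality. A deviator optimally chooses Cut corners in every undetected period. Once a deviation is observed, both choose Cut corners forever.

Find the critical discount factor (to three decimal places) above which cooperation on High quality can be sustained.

0.568

Deviating for the 2 undetected periods gains 70−50 = 20 per period over cooperation, then loses 50−8 = 42 per period forever once punishment starts.
Gain: 20(1 + β + … + β^1); loss: 42·β^2/(1−β).
No profitable deviation ⇔ 20(1−β^2) ≤ 42·β^2, i.e. β^2 ≥ 20/(20+42) = 10/31.
Hence β ≥ (10/31)^(1/2) ≈ 0.568.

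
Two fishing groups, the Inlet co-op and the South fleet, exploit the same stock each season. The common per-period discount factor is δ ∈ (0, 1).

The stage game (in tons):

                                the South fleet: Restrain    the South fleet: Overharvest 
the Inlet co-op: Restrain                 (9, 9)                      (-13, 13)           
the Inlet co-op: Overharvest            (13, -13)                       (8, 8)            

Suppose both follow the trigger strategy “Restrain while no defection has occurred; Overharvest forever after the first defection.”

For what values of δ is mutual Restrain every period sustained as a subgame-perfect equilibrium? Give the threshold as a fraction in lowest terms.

9/(1−δ) ≥ 13 + 8δ/(1−δ)
9 ≥ 13 − 5δ
δ ≥ 4/5.

4/5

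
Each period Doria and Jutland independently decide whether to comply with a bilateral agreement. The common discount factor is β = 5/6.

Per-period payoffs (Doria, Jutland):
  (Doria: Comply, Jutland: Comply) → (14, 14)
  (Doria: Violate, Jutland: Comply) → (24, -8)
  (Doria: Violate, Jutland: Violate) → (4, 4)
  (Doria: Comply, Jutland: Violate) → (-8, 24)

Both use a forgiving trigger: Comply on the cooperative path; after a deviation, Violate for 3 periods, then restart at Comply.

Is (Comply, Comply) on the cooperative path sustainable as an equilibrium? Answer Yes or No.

Yes

A one-shot deviation gives 24 now, then 4 for 3 periods, then back to 14.
Gain from deviating: (24−14) today; loss: (14−4) in each of the next 3 periods.
No-deviation condition: (14−4)(β+…+β^3) ≥ 24−14, i.e. β+…+β^3 ≥ 1.
At β = 5/6: β+…+β^3 = 2.1065 ≥ 1.0000.
So cooperation is sustainable.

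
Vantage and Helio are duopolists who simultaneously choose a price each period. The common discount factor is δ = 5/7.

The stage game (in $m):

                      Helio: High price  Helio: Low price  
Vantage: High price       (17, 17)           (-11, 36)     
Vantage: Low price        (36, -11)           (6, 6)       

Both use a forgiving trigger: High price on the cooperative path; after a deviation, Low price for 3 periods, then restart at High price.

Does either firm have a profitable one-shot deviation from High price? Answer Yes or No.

A one-shot deviation gives 36 now, then 6 for 3 periods, then back to 17.
Gain from deviating: (36−17) today; loss: (17−6) in each of the next 3 periods.
No-deviation condition: (17−6)(δ+…+δ^3) ≥ 36−17, i.e. δ+…+δ^3 ≥ 19/11.
At δ = 5/7: δ+…+δ^3 = 1.5889 < 1.7273.
So cooperation is not sustainable.

Yes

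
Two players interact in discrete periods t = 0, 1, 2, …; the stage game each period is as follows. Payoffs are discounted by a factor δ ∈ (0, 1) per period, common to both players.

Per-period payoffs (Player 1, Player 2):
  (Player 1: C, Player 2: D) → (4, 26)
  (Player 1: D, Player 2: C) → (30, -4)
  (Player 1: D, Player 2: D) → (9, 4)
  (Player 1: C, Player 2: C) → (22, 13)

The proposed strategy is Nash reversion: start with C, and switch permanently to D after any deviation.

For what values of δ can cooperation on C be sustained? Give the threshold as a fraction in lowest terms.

For Player 1: deviation gain 30−22 = 8, per-period punishment loss 22−9 = 13. IC gives δ ≥ 8/21.
For Player 2: gain 13, loss 9 per period, so δ ≥ 13/22.
The tighter constraint is Player 2's, so cooperation needs δ ≥ 13/22.

13/22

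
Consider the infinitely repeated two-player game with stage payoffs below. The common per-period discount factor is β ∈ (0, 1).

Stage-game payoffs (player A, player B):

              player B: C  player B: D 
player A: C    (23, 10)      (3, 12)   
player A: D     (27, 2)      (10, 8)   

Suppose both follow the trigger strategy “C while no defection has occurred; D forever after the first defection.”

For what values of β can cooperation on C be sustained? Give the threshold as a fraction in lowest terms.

1/2

player A: cooperation gives 23 each period; deviation gives 27 once then 10 forever.
  23/(1−β) ≥ 27 + 10β/(1−β) ⇒ β ≥ 4/17.
player B: cooperation gives 10 each period; deviation gives 12 once then 8 forever.
  β ≥ 2/4 = 1/2.
Both must hold, so the binding constraint is player B's: β ≥ 1/2.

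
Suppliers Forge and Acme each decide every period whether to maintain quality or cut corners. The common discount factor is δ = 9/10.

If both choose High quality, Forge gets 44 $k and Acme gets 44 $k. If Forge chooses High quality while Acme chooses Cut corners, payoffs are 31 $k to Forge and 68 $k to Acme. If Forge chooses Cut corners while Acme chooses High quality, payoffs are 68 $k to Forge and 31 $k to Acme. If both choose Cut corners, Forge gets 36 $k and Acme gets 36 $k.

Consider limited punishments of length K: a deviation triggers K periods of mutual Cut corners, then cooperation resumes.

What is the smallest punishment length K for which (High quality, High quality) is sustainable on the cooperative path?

No profitable deviation requires (44−36)(δ+…+δ^K) ≥ 68−44, i.e. δ+…+δ^K ≥ 3 ≈ 3.0000.
With δ = 9/10, the partial sums are K=1: 0.9000, K=2: 1.7100, K=3: 2.4390, K=4: 3.0951.
K = 4 is the first length at which the sum reaches 3.0000.

4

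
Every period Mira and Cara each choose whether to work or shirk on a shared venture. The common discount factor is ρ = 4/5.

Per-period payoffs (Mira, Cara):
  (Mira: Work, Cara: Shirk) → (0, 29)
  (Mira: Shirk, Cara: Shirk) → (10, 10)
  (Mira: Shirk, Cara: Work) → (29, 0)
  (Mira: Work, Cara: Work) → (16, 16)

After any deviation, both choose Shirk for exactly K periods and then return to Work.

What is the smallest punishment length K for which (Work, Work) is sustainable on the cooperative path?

IC: ρ(1−ρ^K)/(1−ρ) ≥ (29−16)/(16−10) = 13/6.
With ρ = 4/5: need 1 − ρ^K ≥ 13/6·(1−4/5)/(4/5), i.e. ρ^K ≤ 0.4583.
Since (4/5)^3 = 0.5120 and (4/5)^4 = 0.4096, the smallest such K is 4.

4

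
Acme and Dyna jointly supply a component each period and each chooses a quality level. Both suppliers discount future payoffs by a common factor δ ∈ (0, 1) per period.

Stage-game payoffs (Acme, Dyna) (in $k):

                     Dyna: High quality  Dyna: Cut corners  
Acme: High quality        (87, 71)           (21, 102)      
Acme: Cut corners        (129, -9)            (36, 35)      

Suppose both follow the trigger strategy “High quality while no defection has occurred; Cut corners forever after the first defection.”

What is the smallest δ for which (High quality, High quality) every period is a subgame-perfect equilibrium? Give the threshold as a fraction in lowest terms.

31/67

For Acme: deviation gain 129−87 = 42, per-period punishment loss 87−36 = 51. IC gives δ ≥ 42/93 = 14/31.
For Dyna: gain 31, loss 36 per period, so δ ≥ 31/67.
The tighter constraint is Dyna's, so cooperation needs δ ≥ 31/67.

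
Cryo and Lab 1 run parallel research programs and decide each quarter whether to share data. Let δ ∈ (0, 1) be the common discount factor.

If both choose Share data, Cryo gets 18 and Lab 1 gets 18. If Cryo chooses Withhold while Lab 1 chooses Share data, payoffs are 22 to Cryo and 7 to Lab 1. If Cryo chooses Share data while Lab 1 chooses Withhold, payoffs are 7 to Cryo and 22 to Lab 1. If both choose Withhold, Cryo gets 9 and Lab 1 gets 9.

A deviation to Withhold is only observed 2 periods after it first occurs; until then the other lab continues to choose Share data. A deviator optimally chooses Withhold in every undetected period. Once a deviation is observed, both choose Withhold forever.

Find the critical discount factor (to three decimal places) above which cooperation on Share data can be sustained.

Deviating for the 2 undetected periods gains 22−18 = 4 per period over cooperation, then loses 18−9 = 9 per period forever once punishment starts.
Gain: 4(1 + δ + … + δ^1); loss: 9·δ^2/(1−δ).
No profitable deviation ⇔ 4(1−δ^2) ≤ 9·δ^2, i.e. δ^2 ≥ 4/(4+9) = 4/13.
Hence δ ≥ (4/13)^(1/2) ≈ 0.555.

0.555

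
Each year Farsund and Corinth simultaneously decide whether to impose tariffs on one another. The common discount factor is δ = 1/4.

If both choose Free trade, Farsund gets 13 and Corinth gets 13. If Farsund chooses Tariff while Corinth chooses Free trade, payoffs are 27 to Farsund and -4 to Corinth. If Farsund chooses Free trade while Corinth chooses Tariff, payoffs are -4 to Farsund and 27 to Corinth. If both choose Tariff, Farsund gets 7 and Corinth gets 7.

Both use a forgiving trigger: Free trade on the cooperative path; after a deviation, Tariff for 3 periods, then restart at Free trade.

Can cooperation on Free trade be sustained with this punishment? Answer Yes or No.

No

Comparing payoff streams over the 4 periods until play realigns: cooperate → 13(1+δ+…+δ^3); deviate → 27 + 7(δ+…+δ^3).
Cooperation is sustained iff (13−7)(δ+…+δ^3) ≥ 27−13.
δ+…+δ^3 = 1/4·(1−(1/4)^3)/(1−1/4) = 0.3281, and (27−13)/(13−7) = 2.3333.
0.3281 < 2.3333, so cooperation is not sustainable.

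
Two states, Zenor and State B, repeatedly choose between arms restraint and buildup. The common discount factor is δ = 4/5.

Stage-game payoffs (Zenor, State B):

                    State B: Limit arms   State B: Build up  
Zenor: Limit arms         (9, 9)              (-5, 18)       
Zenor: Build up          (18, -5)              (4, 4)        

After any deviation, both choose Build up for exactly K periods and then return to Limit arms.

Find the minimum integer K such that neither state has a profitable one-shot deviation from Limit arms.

No profitable deviation requires (9−4)(δ+…+δ^K) ≥ 18−9, i.e. δ+…+δ^K ≥ 9/5 ≈ 1.8000.
With δ = 4/5, the partial sums are K=1: 0.8000, K=2: 1.4400, K=3: 1.9520.
K = 3 is the first length at which the sum reaches 1.8000.

3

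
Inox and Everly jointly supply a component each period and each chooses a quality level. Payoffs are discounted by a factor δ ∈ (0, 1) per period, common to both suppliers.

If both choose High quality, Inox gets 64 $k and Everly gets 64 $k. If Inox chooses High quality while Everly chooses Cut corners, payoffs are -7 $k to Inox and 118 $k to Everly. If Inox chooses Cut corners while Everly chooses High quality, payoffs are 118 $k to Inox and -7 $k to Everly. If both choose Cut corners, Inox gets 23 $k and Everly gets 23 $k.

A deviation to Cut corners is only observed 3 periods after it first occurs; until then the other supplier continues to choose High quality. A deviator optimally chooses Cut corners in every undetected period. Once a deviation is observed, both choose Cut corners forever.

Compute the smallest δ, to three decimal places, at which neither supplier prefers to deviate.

0.828

Deviating for the 3 undetected periods gains 118−64 = 54 per period over cooperation, then loses 64−23 = 41 per period forever once punishment starts.
Gain: 54(1 + δ + … + δ^2); loss: 41·δ^3/(1−δ).
No profitable deviation ⇔ 54(1−δ^3) ≤ 41·δ^3, i.e. δ^3 ≥ 54/(54+41) = 54/95.
Hence δ ≥ (54/95)^(1/3) ≈ 0.828.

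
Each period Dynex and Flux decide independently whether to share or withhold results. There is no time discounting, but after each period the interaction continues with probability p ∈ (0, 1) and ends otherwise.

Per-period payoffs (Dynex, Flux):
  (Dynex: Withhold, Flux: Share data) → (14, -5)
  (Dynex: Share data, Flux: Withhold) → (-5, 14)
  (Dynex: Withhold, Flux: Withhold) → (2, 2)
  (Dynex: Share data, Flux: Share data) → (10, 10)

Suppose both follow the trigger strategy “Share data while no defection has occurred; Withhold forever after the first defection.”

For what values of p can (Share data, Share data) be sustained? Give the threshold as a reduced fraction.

With no time discounting, the continuation probability p plays the role of the discount factor.
Grim-trigger IC: 10/(1−p) ≥ 14 + 2p/(1−p) ⇒ p ≥ (14−10)/(14−2) = 1/3.

1/3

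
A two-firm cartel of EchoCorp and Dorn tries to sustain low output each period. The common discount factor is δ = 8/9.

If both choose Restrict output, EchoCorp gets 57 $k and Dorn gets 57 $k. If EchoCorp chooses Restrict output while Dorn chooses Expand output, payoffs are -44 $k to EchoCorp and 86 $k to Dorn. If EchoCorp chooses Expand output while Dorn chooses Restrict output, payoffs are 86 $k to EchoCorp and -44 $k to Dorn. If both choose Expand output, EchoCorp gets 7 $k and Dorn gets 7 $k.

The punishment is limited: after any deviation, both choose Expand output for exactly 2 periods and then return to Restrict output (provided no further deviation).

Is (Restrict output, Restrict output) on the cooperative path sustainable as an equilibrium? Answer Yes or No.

Yes

A one-shot deviation gives 86 now, then 7 for 2 periods, then back to 57.
Gain from deviating: (86−57) today; loss: (57−7) in each of the next 2 periods.
No-deviation condition: (57−7)(δ+…+δ^2) ≥ 86−57, i.e. δ+…+δ^2 ≥ 29/50.
At δ = 8/9: δ+…+δ^2 = 1.6790 ≥ 0.5800.
So cooperation is sustainable.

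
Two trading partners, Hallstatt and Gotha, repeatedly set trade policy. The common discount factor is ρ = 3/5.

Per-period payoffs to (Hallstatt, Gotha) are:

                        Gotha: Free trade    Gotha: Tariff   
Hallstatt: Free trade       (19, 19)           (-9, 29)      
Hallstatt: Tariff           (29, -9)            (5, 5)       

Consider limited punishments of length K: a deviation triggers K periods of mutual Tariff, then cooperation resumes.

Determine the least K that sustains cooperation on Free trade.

Need Σ_{k=1}^{K} ρ^k ≥ (29−19)/(19−5) = 0.7143 at ρ = 3/5.
At K = 1 the sum is 0.6000 < 0.7143; at K = 2 it is 0.9600 ≥ 0.7143.
So the minimum punishment length is K = 2.

2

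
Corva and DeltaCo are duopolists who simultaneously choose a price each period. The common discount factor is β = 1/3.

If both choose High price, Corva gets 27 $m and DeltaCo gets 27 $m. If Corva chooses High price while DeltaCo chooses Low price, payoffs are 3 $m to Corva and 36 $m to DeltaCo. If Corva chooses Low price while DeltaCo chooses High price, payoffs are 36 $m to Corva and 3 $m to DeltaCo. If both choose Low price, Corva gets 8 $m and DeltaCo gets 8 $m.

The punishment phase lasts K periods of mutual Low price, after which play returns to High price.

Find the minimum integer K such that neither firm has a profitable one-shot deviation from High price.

3

Need Σ_{k=1}^{K} β^k ≥ (36−27)/(27−8) = 0.4737 at β = 1/3.
At K = 2 the sum is 0.4444 < 0.4737; at K = 3 it is 0.4815 ≥ 0.4737.
So the minimum punishment length is K = 3.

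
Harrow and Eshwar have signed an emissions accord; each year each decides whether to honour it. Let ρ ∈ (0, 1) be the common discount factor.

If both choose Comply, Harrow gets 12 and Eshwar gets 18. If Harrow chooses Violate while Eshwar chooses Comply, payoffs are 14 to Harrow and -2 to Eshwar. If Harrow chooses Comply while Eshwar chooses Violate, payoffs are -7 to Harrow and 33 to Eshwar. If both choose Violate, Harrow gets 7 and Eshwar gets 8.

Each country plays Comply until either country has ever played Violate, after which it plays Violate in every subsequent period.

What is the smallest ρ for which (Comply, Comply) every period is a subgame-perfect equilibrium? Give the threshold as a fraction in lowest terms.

Harrow's threshold: (14−12)/(14−7) = 2/7.
Eshwar's threshold: (33−18)/(33−8) = 3/5.
2/7 < 3/5, so Eshwar binds and ρ* = 3/5.

3/5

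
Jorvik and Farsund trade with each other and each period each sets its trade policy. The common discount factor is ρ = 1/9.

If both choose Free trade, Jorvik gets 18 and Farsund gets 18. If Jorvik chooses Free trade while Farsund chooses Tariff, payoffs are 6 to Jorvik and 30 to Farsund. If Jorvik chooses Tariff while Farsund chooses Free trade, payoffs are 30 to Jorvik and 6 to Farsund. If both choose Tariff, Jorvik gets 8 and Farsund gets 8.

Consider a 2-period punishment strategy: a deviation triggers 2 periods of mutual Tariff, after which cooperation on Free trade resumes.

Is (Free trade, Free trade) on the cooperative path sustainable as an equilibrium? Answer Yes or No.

IC: ρ+…+ρ^2 ≥ (30−18)/(18−8) = 6/5.
At ρ = 1/9: partial sum = 0.1235 < 1.2000. Cooperation not sustainable.

No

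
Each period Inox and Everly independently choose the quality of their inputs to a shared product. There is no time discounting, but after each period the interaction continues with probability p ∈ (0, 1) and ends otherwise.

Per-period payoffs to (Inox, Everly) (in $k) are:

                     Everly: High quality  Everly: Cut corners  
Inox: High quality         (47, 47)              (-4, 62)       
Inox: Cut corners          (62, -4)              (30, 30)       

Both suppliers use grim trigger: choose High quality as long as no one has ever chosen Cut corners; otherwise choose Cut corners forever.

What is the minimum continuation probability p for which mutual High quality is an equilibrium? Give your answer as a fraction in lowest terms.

15/32

With no time discounting, the continuation probability p plays the role of the discount factor.
Grim-trigger IC: 47/(1−p) ≥ 62 + 30p/(1−p) ⇒ p ≥ (62−47)/(62−30) = 15/32.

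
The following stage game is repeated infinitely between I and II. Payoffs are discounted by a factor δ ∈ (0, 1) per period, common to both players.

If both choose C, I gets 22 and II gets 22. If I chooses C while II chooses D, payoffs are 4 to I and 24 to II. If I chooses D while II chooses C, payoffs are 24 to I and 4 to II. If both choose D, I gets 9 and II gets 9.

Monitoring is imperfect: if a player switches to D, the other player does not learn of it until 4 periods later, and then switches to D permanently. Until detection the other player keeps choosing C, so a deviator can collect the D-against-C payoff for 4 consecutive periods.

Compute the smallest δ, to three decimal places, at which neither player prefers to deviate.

0.604

Deviating for the 4 undetected periods gains 24−22 = 2 per period over cooperation, then loses 22−9 = 13 per period forever once punishment starts.
Gain: 2(1 + δ + … + δ^3); loss: 13·δ^4/(1−δ).
No profitable deviation ⇔ 2(1−δ^4) ≤ 13·δ^4, i.e. δ^4 ≥ 2/(2+13) = 2/15.
Hence δ ≥ (2/15)^(1/4) ≈ 0.604.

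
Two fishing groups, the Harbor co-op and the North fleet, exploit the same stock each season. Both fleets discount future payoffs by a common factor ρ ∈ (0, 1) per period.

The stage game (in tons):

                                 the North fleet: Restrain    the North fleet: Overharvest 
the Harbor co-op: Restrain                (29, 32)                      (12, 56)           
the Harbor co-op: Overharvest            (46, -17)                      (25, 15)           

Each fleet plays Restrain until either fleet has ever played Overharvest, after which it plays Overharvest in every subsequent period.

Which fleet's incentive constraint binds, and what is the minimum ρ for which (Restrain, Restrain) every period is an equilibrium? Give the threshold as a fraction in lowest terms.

For the Harbor co-op: deviation gain 46−29 = 17, per-period punishment loss 29−25 = 4. IC gives ρ ≥ 17/21.
For the North fleet: gain 24, loss 17 per period, so ρ ≥ 24/41.
The tighter constraint is the Harbor co-op's, so cooperation needs ρ ≥ 17/21.

the Harbor co-op; ρ ≥ 17/21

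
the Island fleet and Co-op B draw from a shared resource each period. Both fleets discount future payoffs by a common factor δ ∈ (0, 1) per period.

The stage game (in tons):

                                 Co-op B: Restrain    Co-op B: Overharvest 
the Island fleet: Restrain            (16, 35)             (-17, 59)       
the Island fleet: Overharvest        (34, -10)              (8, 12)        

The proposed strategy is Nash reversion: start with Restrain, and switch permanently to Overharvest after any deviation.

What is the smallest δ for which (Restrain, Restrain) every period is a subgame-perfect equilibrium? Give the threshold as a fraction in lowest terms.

the Island fleet: cooperation gives 16 each period; deviation gives 34 once then 8 forever.
  16/(1−δ) ≥ 34 + 8δ/(1−δ) ⇒ δ ≥ 18/26 = 9/13.
Co-op B: cooperation gives 35 each period; deviation gives 59 once then 12 forever.
  δ ≥ 24/47.
Both must hold, so the binding constraint is the Island fleet's: δ ≥ 9/13.

9/13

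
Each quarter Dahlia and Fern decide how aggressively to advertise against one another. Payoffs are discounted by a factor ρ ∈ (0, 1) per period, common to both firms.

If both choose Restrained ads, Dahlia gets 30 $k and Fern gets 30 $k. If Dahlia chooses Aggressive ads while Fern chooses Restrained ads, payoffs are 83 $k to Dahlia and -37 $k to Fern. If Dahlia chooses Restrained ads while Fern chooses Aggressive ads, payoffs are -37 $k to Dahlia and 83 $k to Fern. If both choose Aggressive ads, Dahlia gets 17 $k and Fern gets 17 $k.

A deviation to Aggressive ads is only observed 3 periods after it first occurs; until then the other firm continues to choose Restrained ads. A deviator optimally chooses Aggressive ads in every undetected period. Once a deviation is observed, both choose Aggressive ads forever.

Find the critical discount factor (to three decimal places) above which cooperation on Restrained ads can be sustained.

0.929

Deviating for the 3 undetected periods gains 83−30 = 53 per period over cooperation, then loses 30−17 = 13 per period forever once punishment starts.
Gain: 53(1 + ρ + … + ρ^2); loss: 13·ρ^3/(1−ρ).
No profitable deviation ⇔ 53(1−ρ^3) ≤ 13·ρ^3, i.e. ρ^3 ≥ 53/(53+13) = 53/66.
Hence ρ ≥ (53/66)^(1/3) ≈ 0.929.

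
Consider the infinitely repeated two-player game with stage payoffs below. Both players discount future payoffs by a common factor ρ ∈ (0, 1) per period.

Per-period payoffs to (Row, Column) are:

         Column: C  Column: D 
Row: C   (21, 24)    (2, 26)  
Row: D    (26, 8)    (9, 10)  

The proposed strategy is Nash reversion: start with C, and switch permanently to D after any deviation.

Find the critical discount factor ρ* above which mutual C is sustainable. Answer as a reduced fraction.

5/17

Row's threshold: (26−21)/(26−9) = 5/17.
Column's threshold: (26−24)/(26−10) = 1/8.
5/17 > 1/8, so Row binds and ρ* = 5/17.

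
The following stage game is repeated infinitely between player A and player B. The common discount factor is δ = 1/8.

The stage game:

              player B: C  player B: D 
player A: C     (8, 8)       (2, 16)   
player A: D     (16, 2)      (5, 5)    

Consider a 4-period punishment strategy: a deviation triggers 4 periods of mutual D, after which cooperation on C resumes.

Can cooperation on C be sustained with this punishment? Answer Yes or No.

No

Comparing payoff streams over the 5 periods until play realigns: cooperate → 8(1+δ+…+δ^4); deviate → 16 + 5(δ+…+δ^4).
Cooperation is sustained iff (8−5)(δ+…+δ^4) ≥ 16−8.
δ+…+δ^4 = 1/8·(1−(1/8)^4)/(1−1/8) = 0.1428, and (16−8)/(8−5) = 2.6667.
0.1428 < 2.6667, so cooperation is not sustainable.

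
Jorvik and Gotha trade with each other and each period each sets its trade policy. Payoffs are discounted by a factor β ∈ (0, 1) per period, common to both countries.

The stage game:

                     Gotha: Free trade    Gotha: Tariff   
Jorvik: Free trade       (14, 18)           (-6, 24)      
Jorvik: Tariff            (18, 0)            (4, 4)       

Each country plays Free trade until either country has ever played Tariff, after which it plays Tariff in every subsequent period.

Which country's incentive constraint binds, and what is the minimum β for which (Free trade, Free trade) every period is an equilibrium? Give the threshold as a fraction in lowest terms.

Gotha; β ≥ 3/10

Jorvik: cooperation gives 14 each period; deviation gives 18 once then 4 forever.
  14/(1−β) ≥ 18 + 4β/(1−β) ⇒ β ≥ 4/14 = 2/7.
Gotha: cooperation gives 18 each period; deviation gives 24 once then 4 forever.
  β ≥ 6/20 = 3/10.
Both must hold, so the binding constraint is Gotha's: β ≥ 3/10.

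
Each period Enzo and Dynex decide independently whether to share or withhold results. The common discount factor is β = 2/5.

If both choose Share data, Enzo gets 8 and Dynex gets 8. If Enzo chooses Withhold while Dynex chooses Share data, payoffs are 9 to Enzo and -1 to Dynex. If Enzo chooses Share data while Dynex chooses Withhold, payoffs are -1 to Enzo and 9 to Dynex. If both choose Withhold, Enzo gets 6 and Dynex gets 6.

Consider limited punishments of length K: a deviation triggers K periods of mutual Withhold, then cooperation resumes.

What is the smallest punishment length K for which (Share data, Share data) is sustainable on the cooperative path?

2

Need Σ_{k=1}^{K} β^k ≥ (9−8)/(8−6) = 0.5000 at β = 2/5.
At K = 1 the sum is 0.4000 < 0.5000; at K = 2 it is 0.5600 ≥ 0.5000.
So the minimum punishment length is K = 2.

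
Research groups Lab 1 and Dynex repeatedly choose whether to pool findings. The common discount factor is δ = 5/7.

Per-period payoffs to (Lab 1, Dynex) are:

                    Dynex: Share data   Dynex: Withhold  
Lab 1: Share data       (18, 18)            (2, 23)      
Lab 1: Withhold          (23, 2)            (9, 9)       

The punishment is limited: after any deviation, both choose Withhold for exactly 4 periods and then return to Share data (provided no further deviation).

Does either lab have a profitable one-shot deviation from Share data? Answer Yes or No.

No

IC: δ+…+δ^4 ≥ (23−18)/(18−9) = 5/9.
At δ = 5/7: partial sum = 1.8492 ≥ 0.5556. Cooperation sustainable.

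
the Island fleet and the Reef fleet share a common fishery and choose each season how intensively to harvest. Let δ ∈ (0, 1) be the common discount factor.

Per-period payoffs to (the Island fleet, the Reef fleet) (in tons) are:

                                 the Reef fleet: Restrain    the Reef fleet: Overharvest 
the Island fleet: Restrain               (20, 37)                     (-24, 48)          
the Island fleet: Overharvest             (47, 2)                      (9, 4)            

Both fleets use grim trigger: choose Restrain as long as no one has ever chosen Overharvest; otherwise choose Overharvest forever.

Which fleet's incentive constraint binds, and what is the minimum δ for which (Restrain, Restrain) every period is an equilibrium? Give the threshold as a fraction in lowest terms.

the Island fleet: cooperation gives 20 each period; deviation gives 47 once then 9 forever.
  20/(1−δ) ≥ 47 + 9δ/(1−δ) ⇒ δ ≥ 27/38.
the Reef fleet: cooperation gives 37 each period; deviation gives 48 once then 4 forever.
  δ ≥ 11/44 = 1/4.
Both must hold, so the binding constraint is the Island fleet's: δ ≥ 27/38.

the Island fleet; δ ≥ 27/38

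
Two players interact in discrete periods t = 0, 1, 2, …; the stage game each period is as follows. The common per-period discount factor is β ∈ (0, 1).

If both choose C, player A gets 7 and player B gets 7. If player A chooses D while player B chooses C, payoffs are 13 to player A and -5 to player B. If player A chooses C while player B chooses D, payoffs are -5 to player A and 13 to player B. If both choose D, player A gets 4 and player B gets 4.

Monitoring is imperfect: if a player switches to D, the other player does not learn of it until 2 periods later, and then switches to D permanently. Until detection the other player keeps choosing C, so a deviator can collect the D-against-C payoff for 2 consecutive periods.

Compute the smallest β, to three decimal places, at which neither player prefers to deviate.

The best deviation is to choose D for all 2 undetected periods, earning 13 each, then 4 forever once detected.
Deviation value: 13(1−β^2)/(1−β) + 4β^2/(1−β); cooperation value: 7/(1−β).
IC: 7 ≥ 13(1−β^2) + 4β^2 = 13 − 9β^2.
So β^2 ≥ 6/9 = 2/3, giving β ≥ (2/3)^(1/2) ≈ 0.816.

0.816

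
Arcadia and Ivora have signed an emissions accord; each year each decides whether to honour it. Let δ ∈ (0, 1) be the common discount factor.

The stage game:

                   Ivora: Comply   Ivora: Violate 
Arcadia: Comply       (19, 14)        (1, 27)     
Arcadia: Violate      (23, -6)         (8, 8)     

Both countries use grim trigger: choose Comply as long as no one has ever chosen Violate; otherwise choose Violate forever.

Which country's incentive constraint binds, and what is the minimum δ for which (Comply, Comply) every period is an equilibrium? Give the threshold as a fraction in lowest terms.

Ivora; δ ≥ 13/19

For Arcadia: deviation gain 23−19 = 4, per-period punishment loss 19−8 = 11. IC gives δ ≥ 4/15.
For Ivora: gain 13, loss 6 per period, so δ ≥ 13/19.
The tighter constraint is Ivora's, so cooperation needs δ ≥ 13/19.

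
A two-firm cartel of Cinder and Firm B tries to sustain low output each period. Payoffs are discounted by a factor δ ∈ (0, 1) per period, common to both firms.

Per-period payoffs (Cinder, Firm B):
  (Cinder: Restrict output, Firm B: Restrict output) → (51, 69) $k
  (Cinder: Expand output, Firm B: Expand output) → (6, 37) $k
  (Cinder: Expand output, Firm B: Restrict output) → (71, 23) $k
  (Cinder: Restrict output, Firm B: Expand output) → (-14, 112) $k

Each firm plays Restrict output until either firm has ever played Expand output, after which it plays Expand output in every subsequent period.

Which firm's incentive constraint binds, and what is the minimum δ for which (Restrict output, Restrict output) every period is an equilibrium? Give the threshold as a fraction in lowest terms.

Firm B; δ ≥ 43/75

Cinder: cooperation gives 51 each period; deviation gives 71 once then 6 forever.
  51/(1−δ) ≥ 71 + 6δ/(1−δ) ⇒ δ ≥ 20/65 = 4/13.
Firm B: cooperation gives 69 each period; deviation gives 112 once then 37 forever.
  δ ≥ 43/75.
Both must hold, so the binding constraint is Firm B's: δ ≥ 43/75.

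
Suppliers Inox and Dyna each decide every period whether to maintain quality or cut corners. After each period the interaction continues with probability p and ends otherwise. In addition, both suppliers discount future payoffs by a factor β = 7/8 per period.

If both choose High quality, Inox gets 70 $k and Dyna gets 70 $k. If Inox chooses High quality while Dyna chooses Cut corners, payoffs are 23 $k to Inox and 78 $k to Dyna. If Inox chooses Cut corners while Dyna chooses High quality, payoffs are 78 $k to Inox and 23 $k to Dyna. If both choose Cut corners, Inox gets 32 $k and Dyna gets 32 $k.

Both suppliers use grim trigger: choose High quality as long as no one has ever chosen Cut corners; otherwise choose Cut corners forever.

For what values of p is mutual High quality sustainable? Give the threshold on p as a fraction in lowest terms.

32/161

Expected continuation weight on next period's payoff is β·p = 7/8·p, which plays the role of the discount factor.
Cooperation requires 7/8·p ≥ (78−70)/(78−32) = 4/23, hence p ≥ 32/161.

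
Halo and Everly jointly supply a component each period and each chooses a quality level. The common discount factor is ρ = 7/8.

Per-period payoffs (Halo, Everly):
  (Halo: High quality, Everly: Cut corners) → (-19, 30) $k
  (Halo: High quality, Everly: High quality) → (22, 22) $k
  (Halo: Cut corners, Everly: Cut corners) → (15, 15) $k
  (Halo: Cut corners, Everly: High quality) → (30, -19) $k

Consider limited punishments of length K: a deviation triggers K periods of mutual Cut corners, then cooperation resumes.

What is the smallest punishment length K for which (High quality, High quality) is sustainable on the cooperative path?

2

Need Σ_{k=1}^{K} ρ^k ≥ (30−22)/(22−15) = 1.1429 at ρ = 7/8.
At K = 1 the sum is 0.8750 < 1.1429; at K = 2 it is 1.6406 ≥ 1.1429.
So the minimum punishment length is K = 2.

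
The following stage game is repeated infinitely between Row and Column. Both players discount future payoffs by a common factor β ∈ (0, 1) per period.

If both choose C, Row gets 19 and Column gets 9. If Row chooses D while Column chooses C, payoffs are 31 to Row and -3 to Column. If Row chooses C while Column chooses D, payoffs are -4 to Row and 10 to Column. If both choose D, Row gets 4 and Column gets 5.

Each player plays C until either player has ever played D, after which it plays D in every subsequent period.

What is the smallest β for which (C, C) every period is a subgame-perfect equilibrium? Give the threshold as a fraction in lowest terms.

Row: cooperation gives 19 each period; deviation gives 31 once then 4 forever.
  19/(1−β) ≥ 31 + 4β/(1−β) ⇒ β ≥ 12/27 = 4/9.
Column: cooperation gives 9 each period; deviation gives 10 once then 5 forever.
  β ≥ 1/5.
Both must hold, so the binding constraint is Row's: β ≥ 4/9.

4/9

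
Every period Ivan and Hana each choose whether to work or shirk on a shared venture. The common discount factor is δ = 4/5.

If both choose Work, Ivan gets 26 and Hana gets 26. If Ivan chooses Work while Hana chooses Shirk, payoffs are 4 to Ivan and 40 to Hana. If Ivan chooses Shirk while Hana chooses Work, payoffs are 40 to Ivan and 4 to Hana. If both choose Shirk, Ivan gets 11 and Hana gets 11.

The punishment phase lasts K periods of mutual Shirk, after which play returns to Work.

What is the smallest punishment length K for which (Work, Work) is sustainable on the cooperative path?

Need Σ_{k=1}^{K} δ^k ≥ (40−26)/(26−11) = 0.9333 at δ = 4/5.
At K = 1 the sum is 0.8000 < 0.9333; at K = 2 it is 1.4400 ≥ 0.9333.
So the minimum punishment length is K = 2.

2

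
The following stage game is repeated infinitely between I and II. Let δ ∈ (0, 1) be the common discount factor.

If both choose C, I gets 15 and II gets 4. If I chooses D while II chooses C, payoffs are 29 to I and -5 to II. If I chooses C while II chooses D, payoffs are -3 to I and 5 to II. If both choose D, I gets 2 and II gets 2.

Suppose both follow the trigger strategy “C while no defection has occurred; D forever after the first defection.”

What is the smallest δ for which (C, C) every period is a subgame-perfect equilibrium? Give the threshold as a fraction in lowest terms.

For I: deviation gain 29−15 = 14, per-period punishment loss 15−2 = 13. IC gives δ ≥ 14/27.
For II: gain 1, loss 2 per period, so δ ≥ 1/3.
The tighter constraint is I's, so cooperation needs δ ≥ 14/27.

14/27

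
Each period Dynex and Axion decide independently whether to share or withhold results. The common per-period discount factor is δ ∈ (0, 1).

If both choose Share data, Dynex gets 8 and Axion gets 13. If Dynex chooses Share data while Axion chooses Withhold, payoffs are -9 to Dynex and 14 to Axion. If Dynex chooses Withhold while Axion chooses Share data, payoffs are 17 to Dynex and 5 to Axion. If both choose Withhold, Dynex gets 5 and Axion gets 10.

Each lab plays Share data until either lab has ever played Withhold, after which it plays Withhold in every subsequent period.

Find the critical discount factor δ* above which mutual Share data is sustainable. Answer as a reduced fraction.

For Dynex: deviation gain 17−8 = 9, per-period punishment loss 8−5 = 3. IC gives δ ≥ 9/12 = 3/4.
For Axion: gain 1, loss 3 per period, so δ ≥ 1/4.
The tighter constraint is Dynex's, so cooperation needs δ ≥ 3/4.

3/4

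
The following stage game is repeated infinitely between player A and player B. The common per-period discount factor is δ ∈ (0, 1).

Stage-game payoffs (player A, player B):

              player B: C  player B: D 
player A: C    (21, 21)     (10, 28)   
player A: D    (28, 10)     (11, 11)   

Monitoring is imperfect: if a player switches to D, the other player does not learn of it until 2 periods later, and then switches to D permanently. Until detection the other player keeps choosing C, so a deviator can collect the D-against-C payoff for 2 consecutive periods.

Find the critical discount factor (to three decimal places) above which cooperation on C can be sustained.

0.642

Deviating for the 2 undetected periods gains 28−21 = 7 per period over cooperation, then loses 21−11 = 10 per period forever once punishment starts.
Gain: 7(1 + δ + … + δ^1); loss: 10·δ^2/(1−δ).
No profitable deviation ⇔ 7(1−δ^2) ≤ 10·δ^2, i.e. δ^2 ≥ 7/(7+10) = 7/17.
Hence δ ≥ (7/17)^(1/2) ≈ 0.642.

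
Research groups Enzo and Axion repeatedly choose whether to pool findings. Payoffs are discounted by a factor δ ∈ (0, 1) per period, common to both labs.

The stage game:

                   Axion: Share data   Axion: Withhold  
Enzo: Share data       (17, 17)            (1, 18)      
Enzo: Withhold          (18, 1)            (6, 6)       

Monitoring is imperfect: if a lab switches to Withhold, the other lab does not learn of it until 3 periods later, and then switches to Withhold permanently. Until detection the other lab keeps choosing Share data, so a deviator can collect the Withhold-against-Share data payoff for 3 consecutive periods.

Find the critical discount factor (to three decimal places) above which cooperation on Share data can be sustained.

Deviating for the 3 undetected periods gains 18−17 = 1 per period over cooperation, then loses 17−6 = 11 per period forever once punishment starts.
Gain: 1(1 + δ + … + δ^2); loss: 11·δ^3/(1−δ).
No profitable deviation ⇔ 1(1−δ^3) ≤ 11·δ^3, i.e. δ^3 ≥ 1/(1+11) = 1/12.
Hence δ ≥ (1/12)^(1/3) ≈ 0.437.

0.437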